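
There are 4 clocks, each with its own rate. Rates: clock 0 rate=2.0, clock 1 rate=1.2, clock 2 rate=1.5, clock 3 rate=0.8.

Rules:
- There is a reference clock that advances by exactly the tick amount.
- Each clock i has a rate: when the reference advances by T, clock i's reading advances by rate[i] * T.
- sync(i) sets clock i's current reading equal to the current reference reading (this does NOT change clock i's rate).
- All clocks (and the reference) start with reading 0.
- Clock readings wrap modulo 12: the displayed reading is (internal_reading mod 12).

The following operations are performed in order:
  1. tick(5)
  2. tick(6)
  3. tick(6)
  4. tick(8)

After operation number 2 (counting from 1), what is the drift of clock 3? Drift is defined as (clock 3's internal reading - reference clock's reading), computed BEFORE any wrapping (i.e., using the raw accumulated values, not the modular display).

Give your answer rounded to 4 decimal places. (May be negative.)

Answer: -2.2000

Derivation:
After op 1 tick(5): ref=5.0000 raw=[10.0000 6.0000 7.5000 4.0000]
After op 2 tick(6): ref=11.0000 raw=[22.0000 13.2000 16.5000 8.8000]
Drift of clock 3 after op 2: 8.8000 - 11.0000 = -2.2000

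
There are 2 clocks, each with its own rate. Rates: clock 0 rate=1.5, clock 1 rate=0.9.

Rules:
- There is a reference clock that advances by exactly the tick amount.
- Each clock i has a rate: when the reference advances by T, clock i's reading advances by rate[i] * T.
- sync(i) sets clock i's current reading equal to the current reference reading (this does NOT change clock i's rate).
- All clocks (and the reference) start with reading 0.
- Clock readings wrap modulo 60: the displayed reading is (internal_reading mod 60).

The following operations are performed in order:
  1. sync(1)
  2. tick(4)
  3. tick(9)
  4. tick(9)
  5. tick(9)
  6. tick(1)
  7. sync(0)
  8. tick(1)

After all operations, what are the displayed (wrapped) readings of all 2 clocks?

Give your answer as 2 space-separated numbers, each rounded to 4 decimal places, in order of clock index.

Answer: 33.5000 29.7000

Derivation:
After op 1 sync(1): ref=0.0000 raw=[0.0000 0.0000]
After op 2 tick(4): ref=4.0000 raw=[6.0000 3.6000]
After op 3 tick(9): ref=13.0000 raw=[19.5000 11.7000]
After op 4 tick(9): ref=22.0000 raw=[33.0000 19.8000]
After op 5 tick(9): ref=31.0000 raw=[46.5000 27.9000]
After op 6 tick(1): ref=32.0000 raw=[48.0000 28.8000]
After op 7 sync(0): ref=32.0000 raw=[32.0000 28.8000]
After op 8 tick(1): ref=33.0000 raw=[33.5000 29.7000]
Wrap final raw readings (mod 60): 33.5000 mod 60 = 33.5000; 29.7000 mod 60 = 29.7000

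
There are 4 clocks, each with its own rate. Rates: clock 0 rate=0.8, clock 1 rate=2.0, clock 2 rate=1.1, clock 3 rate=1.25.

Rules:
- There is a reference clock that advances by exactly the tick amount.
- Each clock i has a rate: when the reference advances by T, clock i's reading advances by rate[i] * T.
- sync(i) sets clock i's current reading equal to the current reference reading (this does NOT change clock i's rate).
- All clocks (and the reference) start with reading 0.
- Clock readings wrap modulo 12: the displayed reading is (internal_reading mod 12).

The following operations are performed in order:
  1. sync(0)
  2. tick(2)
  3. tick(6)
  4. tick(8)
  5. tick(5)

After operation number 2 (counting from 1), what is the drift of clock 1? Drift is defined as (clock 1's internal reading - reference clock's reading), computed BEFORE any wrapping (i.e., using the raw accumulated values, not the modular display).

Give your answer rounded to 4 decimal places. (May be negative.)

After op 1 sync(0): ref=0.0000 raw=[0.0000 0.0000 0.0000 0.0000]
After op 2 tick(2): ref=2.0000 raw=[1.6000 4.0000 2.2000 2.5000]
Drift of clock 1 after op 2: 4.0000 - 2.0000 = 2.0000

Answer: 2.0000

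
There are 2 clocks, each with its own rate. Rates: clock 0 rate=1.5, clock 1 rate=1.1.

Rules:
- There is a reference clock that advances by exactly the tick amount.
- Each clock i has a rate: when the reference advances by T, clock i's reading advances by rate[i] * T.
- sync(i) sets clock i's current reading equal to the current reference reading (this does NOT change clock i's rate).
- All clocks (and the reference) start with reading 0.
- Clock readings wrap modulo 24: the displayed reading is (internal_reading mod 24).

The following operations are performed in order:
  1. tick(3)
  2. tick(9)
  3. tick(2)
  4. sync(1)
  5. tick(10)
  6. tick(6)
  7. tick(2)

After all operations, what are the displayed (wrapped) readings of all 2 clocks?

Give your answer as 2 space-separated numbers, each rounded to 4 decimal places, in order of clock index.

After op 1 tick(3): ref=3.0000 raw=[4.5000 3.3000]
After op 2 tick(9): ref=12.0000 raw=[18.0000 13.2000]
After op 3 tick(2): ref=14.0000 raw=[21.0000 15.4000]
After op 4 sync(1): ref=14.0000 raw=[21.0000 14.0000]
After op 5 tick(10): ref=24.0000 raw=[36.0000 25.0000]
After op 6 tick(6): ref=30.0000 raw=[45.0000 31.6000]
After op 7 tick(2): ref=32.0000 raw=[48.0000 33.8000]
Wrap final raw readings (mod 24): 48.0000 mod 24 = 0.0000; 33.8000 mod 24 = 9.8000

Answer: 0.0000 9.8000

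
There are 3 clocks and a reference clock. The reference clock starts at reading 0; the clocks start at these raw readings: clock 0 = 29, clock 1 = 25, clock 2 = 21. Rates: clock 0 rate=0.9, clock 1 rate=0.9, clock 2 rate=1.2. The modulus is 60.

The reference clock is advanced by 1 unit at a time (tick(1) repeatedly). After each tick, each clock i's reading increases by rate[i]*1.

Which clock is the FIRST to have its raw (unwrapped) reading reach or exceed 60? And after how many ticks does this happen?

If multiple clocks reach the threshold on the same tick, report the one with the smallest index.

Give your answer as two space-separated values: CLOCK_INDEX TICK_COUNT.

clock 0: start=29, rate=0.9, needs 60-29 = 31; ticks = ceil(31/0.9) = ceil(34.4444) = 35; reading at tick 35 = 29 + 0.9*35 = 60.5000
clock 1: start=25, rate=0.9, needs 60-25 = 35; ticks = ceil(35/0.9) = ceil(38.8889) = 39; reading at tick 39 = 25 + 0.9*39 = 60.1000
clock 2: start=21, rate=1.2, needs 60-21 = 39; ticks = ceil(39/1.2) = ceil(32.5000) = 33; reading at tick 33 = 21 + 1.2*33 = 60.6000
Minimum tick count = 33; winners = [2]; smallest index = 2

Answer: 2 33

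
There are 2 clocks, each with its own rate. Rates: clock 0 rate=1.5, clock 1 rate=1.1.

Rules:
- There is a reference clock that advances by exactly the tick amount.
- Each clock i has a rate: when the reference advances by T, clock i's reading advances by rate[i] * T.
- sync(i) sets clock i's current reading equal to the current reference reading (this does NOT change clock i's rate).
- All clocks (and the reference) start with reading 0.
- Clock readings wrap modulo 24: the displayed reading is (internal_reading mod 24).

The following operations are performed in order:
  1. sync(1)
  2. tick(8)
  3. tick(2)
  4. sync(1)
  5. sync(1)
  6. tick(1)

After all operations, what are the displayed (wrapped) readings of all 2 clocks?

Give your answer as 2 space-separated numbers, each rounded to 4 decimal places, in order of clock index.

After op 1 sync(1): ref=0.0000 raw=[0.0000 0.0000]
After op 2 tick(8): ref=8.0000 raw=[12.0000 8.8000]
After op 3 tick(2): ref=10.0000 raw=[15.0000 11.0000]
After op 4 sync(1): ref=10.0000 raw=[15.0000 10.0000]
After op 5 sync(1): ref=10.0000 raw=[15.0000 10.0000]
After op 6 tick(1): ref=11.0000 raw=[16.5000 11.1000]
Wrap final raw readings (mod 24): 16.5000 mod 24 = 16.5000; 11.1000 mod 24 = 11.1000

Answer: 16.5000 11.1000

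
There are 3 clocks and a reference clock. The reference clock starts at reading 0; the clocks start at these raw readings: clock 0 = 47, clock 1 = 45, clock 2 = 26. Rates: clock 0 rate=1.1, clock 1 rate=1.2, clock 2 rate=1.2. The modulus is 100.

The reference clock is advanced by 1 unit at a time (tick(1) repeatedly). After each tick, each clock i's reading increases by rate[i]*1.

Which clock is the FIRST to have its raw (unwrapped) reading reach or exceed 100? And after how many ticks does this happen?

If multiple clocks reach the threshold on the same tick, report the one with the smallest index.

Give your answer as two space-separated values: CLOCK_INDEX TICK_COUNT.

Answer: 1 46

Derivation:
clock 0: start=47, rate=1.1, needs 100-47 = 53; ticks = ceil(53/1.1) = ceil(48.1818) = 49; reading at tick 49 = 47 + 1.1*49 = 100.9000
clock 1: start=45, rate=1.2, needs 100-45 = 55; ticks = ceil(55/1.2) = ceil(45.8333) = 46; reading at tick 46 = 45 + 1.2*46 = 100.2000
clock 2: start=26, rate=1.2, needs 100-26 = 74; ticks = ceil(74/1.2) = ceil(61.6667) = 62; reading at tick 62 = 26 + 1.2*62 = 100.4000
Minimum tick count = 46; winners = [1]; smallest index = 1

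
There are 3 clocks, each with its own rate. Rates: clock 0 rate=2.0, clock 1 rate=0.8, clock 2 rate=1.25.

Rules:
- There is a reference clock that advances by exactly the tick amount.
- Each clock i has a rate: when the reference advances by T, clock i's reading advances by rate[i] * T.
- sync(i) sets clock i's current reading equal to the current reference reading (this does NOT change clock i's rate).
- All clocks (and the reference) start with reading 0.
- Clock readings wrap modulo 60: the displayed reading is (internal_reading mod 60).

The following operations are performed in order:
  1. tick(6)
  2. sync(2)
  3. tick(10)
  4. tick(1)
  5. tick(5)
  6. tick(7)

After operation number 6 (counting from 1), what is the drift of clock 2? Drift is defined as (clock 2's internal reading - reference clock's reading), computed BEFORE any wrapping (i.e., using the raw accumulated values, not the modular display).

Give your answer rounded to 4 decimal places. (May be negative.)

Answer: 5.7500

Derivation:
After op 1 tick(6): ref=6.0000 raw=[12.0000 4.8000 7.5000]
After op 2 sync(2): ref=6.0000 raw=[12.0000 4.8000 6.0000]
After op 3 tick(10): ref=16.0000 raw=[32.0000 12.8000 18.5000]
After op 4 tick(1): ref=17.0000 raw=[34.0000 13.6000 19.7500]
After op 5 tick(5): ref=22.0000 raw=[44.0000 17.6000 26.0000]
After op 6 tick(7): ref=29.0000 raw=[58.0000 23.2000 34.7500]
Drift of clock 2 after op 6: 34.7500 - 29.0000 = 5.7500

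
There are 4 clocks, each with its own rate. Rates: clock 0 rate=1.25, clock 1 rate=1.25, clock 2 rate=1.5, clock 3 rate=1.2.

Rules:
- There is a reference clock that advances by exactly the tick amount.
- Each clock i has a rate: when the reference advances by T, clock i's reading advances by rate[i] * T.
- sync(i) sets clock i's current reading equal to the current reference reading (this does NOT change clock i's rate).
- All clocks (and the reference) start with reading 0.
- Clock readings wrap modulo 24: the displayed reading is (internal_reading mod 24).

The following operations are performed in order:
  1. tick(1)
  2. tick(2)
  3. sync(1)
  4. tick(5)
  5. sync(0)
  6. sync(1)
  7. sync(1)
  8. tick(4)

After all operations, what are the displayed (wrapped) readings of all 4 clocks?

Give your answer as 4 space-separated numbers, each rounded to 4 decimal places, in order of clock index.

Answer: 13.0000 13.0000 18.0000 14.4000

Derivation:
After op 1 tick(1): ref=1.0000 raw=[1.2500 1.2500 1.5000 1.2000]
After op 2 tick(2): ref=3.0000 raw=[3.7500 3.7500 4.5000 3.6000]
After op 3 sync(1): ref=3.0000 raw=[3.7500 3.0000 4.5000 3.6000]
After op 4 tick(5): ref=8.0000 raw=[10.0000 9.2500 12.0000 9.6000]
After op 5 sync(0): ref=8.0000 raw=[8.0000 9.2500 12.0000 9.6000]
After op 6 sync(1): ref=8.0000 raw=[8.0000 8.0000 12.0000 9.6000]
After op 7 sync(1): ref=8.0000 raw=[8.0000 8.0000 12.0000 9.6000]
After op 8 tick(4): ref=12.0000 raw=[13.0000 13.0000 18.0000 14.4000]
Wrap final raw readings (mod 24): 13.0000 mod 24 = 13.0000; 13.0000 mod 24 = 13.0000; 18.0000 mod 24 = 18.0000; 14.4000 mod 24 = 14.4000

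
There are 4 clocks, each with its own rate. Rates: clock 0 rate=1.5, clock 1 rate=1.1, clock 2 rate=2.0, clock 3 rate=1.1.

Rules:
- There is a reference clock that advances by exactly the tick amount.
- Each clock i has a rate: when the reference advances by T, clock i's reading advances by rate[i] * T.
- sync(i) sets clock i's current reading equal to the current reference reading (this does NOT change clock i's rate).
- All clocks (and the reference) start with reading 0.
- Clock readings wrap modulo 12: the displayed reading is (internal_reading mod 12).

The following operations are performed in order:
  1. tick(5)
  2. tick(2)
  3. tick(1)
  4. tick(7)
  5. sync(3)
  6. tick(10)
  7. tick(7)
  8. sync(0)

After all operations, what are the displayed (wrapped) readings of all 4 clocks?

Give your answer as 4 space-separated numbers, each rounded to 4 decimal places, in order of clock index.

Answer: 8.0000 11.2000 4.0000 9.7000

Derivation:
After op 1 tick(5): ref=5.0000 raw=[7.5000 5.5000 10.0000 5.5000]
After op 2 tick(2): ref=7.0000 raw=[10.5000 7.7000 14.0000 7.7000]
After op 3 tick(1): ref=8.0000 raw=[12.0000 8.8000 16.0000 8.8000]
After op 4 tick(7): ref=15.0000 raw=[22.5000 16.5000 30.0000 16.5000]
After op 5 sync(3): ref=15.0000 raw=[22.5000 16.5000 30.0000 15.0000]
After op 6 tick(10): ref=25.0000 raw=[37.5000 27.5000 50.0000 26.0000]
After op 7 tick(7): ref=32.0000 raw=[48.0000 35.2000 64.0000 33.7000]
After op 8 sync(0): ref=32.0000 raw=[32.0000 35.2000 64.0000 33.7000]
Wrap final raw readings (mod 12): 32.0000 mod 12 = 8.0000; 35.2000 mod 12 = 11.2000; 64.0000 mod 12 = 4.0000; 33.7000 mod 12 = 9.7000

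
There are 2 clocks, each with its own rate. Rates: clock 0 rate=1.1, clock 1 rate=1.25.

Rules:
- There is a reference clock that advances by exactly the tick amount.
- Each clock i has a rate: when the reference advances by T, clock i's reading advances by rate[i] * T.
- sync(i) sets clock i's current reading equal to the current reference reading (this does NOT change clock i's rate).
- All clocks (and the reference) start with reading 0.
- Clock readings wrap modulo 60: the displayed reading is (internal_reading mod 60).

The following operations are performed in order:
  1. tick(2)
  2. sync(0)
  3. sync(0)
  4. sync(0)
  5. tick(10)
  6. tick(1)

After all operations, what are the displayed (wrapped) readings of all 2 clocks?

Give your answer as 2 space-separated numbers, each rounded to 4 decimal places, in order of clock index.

Answer: 14.1000 16.2500

Derivation:
After op 1 tick(2): ref=2.0000 raw=[2.2000 2.5000]
After op 2 sync(0): ref=2.0000 raw=[2.0000 2.5000]
After op 3 sync(0): ref=2.0000 raw=[2.0000 2.5000]
After op 4 sync(0): ref=2.0000 raw=[2.0000 2.5000]
After op 5 tick(10): ref=12.0000 raw=[13.0000 15.0000]
After op 6 tick(1): ref=13.0000 raw=[14.1000 16.2500]
Wrap final raw readings (mod 60): 14.1000 mod 60 = 14.1000; 16.2500 mod 60 = 16.2500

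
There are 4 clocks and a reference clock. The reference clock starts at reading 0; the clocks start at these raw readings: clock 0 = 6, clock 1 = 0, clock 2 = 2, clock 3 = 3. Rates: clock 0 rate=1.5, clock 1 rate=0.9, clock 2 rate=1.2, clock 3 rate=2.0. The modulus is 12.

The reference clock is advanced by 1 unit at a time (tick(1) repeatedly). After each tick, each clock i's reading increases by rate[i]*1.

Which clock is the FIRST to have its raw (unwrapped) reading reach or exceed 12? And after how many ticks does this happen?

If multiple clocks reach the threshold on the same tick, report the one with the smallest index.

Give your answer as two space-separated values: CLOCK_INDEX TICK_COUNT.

clock 0: start=6, rate=1.5, needs 12-6 = 6; ticks = ceil(6/1.5) = ceil(4.0000) = 4; reading at tick 4 = 6 + 1.5*4 = 12.0000
clock 1: start=0, rate=0.9, needs 12-0 = 12; ticks = ceil(12/0.9) = ceil(13.3333) = 14; reading at tick 14 = 0 + 0.9*14 = 12.6000
clock 2: start=2, rate=1.2, needs 12-2 = 10; ticks = ceil(10/1.2) = ceil(8.3333) = 9; reading at tick 9 = 2 + 1.2*9 = 12.8000
clock 3: start=3, rate=2.0, needs 12-3 = 9; ticks = ceil(9/2.0) = ceil(4.5000) = 5; reading at tick 5 = 3 + 2.0*5 = 13.0000
Minimum tick count = 4; winners = [0]; smallest index = 0

Answer: 0 4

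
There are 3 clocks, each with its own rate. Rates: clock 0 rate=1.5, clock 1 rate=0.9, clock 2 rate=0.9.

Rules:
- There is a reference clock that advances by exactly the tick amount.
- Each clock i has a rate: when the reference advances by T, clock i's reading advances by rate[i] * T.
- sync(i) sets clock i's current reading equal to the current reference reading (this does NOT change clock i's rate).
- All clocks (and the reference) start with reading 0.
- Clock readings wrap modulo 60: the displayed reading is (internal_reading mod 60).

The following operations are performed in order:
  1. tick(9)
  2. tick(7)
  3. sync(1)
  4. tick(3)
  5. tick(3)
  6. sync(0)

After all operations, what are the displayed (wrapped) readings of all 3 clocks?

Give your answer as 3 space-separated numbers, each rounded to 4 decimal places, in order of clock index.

Answer: 22.0000 21.4000 19.8000

Derivation:
After op 1 tick(9): ref=9.0000 raw=[13.5000 8.1000 8.1000]
After op 2 tick(7): ref=16.0000 raw=[24.0000 14.4000 14.4000]
After op 3 sync(1): ref=16.0000 raw=[24.0000 16.0000 14.4000]
After op 4 tick(3): ref=19.0000 raw=[28.5000 18.7000 17.1000]
After op 5 tick(3): ref=22.0000 raw=[33.0000 21.4000 19.8000]
After op 6 sync(0): ref=22.0000 raw=[22.0000 21.4000 19.8000]
Wrap final raw readings (mod 60): 22.0000 mod 60 = 22.0000; 21.4000 mod 60 = 21.4000; 19.8000 mod 60 = 19.8000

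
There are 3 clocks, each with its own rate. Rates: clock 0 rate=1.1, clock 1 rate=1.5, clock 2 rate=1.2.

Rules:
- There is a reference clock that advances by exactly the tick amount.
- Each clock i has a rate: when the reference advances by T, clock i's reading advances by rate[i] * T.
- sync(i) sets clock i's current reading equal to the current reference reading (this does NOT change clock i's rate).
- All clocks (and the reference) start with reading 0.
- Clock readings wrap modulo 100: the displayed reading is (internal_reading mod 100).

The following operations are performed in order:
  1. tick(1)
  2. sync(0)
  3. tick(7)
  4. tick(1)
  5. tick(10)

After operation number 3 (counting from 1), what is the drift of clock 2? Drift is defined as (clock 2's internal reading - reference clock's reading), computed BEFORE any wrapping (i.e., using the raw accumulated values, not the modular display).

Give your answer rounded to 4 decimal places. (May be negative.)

After op 1 tick(1): ref=1.0000 raw=[1.1000 1.5000 1.2000]
After op 2 sync(0): ref=1.0000 raw=[1.0000 1.5000 1.2000]
After op 3 tick(7): ref=8.0000 raw=[8.7000 12.0000 9.6000]
Drift of clock 2 after op 3: 9.6000 - 8.0000 = 1.6000

Answer: 1.6000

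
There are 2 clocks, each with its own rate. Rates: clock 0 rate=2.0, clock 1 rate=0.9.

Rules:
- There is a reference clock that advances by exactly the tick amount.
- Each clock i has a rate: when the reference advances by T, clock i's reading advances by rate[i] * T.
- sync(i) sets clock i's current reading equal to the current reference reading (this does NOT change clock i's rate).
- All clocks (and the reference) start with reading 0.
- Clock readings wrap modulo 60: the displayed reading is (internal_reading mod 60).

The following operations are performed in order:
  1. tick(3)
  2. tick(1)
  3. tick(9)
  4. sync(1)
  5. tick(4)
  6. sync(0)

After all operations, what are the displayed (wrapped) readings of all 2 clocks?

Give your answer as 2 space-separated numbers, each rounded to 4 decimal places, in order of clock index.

Answer: 17.0000 16.6000

Derivation:
After op 1 tick(3): ref=3.0000 raw=[6.0000 2.7000]
After op 2 tick(1): ref=4.0000 raw=[8.0000 3.6000]
After op 3 tick(9): ref=13.0000 raw=[26.0000 11.7000]
After op 4 sync(1): ref=13.0000 raw=[26.0000 13.0000]
After op 5 tick(4): ref=17.0000 raw=[34.0000 16.6000]
After op 6 sync(0): ref=17.0000 raw=[17.0000 16.6000]
Wrap final raw readings (mod 60): 17.0000 mod 60 = 17.0000; 16.6000 mod 60 = 16.6000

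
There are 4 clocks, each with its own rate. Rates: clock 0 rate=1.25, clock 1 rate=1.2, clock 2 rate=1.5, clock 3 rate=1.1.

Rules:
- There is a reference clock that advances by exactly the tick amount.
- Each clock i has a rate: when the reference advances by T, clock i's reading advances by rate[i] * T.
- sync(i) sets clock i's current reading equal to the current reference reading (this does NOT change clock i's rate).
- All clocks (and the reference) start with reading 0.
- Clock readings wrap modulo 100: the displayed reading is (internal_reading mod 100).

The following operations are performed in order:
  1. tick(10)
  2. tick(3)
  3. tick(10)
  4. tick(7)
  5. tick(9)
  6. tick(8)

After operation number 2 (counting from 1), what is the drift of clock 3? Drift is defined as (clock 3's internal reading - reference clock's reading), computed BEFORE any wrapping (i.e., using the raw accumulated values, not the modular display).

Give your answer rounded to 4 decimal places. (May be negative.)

Answer: 1.3000

Derivation:
After op 1 tick(10): ref=10.0000 raw=[12.5000 12.0000 15.0000 11.0000]
After op 2 tick(3): ref=13.0000 raw=[16.2500 15.6000 19.5000 14.3000]
Drift of clock 3 after op 2: 14.3000 - 13.0000 = 1.3000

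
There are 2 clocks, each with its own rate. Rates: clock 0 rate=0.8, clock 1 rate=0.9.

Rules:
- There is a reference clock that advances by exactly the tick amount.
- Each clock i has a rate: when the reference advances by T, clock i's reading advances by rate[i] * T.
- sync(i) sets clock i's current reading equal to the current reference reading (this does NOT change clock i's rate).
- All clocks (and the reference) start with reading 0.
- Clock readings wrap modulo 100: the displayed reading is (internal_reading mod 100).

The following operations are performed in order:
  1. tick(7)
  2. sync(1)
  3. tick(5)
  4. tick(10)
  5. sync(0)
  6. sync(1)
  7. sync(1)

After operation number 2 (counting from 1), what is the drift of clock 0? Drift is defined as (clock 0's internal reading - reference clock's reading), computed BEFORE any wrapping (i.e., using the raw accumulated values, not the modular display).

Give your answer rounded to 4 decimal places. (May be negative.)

After op 1 tick(7): ref=7.0000 raw=[5.6000 6.3000]
After op 2 sync(1): ref=7.0000 raw=[5.6000 7.0000]
Drift of clock 0 after op 2: 5.6000 - 7.0000 = -1.4000

Answer: -1.4000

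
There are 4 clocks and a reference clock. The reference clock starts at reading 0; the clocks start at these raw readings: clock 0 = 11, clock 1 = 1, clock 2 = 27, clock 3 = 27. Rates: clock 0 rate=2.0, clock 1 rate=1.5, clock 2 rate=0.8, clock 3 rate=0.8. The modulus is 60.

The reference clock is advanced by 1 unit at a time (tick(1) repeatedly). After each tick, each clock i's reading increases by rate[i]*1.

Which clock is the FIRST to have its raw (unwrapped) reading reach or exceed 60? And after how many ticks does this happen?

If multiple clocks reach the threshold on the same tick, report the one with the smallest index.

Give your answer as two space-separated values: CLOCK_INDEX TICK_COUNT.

clock 0: start=11, rate=2.0, needs 60-11 = 49; ticks = ceil(49/2.0) = ceil(24.5000) = 25; reading at tick 25 = 11 + 2.0*25 = 61.0000
clock 1: start=1, rate=1.5, needs 60-1 = 59; ticks = ceil(59/1.5) = ceil(39.3333) = 40; reading at tick 40 = 1 + 1.5*40 = 61.0000
clock 2: start=27, rate=0.8, needs 60-27 = 33; ticks = ceil(33/0.8) = ceil(41.2500) = 42; reading at tick 42 = 27 + 0.8*42 = 60.6000
clock 3: start=27, rate=0.8, needs 60-27 = 33; ticks = ceil(33/0.8) = ceil(41.2500) = 42; reading at tick 42 = 27 + 0.8*42 = 60.6000
Minimum tick count = 25; winners = [0]; smallest index = 0

Answer: 0 25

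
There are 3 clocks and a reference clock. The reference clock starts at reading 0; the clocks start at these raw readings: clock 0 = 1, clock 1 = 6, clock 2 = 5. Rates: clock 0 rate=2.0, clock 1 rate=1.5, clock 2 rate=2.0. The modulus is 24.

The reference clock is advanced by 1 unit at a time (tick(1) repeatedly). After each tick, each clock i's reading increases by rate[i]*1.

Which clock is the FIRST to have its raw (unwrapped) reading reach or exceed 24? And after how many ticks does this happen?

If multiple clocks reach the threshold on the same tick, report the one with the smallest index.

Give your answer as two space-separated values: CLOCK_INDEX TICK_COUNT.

clock 0: start=1, rate=2.0, needs 24-1 = 23; ticks = ceil(23/2.0) = ceil(11.5000) = 12; reading at tick 12 = 1 + 2.0*12 = 25.0000
clock 1: start=6, rate=1.5, needs 24-6 = 18; ticks = ceil(18/1.5) = ceil(12.0000) = 12; reading at tick 12 = 6 + 1.5*12 = 24.0000
clock 2: start=5, rate=2.0, needs 24-5 = 19; ticks = ceil(19/2.0) = ceil(9.5000) = 10; reading at tick 10 = 5 + 2.0*10 = 25.0000
Minimum tick count = 10; winners = [2]; smallest index = 2

Answer: 2 10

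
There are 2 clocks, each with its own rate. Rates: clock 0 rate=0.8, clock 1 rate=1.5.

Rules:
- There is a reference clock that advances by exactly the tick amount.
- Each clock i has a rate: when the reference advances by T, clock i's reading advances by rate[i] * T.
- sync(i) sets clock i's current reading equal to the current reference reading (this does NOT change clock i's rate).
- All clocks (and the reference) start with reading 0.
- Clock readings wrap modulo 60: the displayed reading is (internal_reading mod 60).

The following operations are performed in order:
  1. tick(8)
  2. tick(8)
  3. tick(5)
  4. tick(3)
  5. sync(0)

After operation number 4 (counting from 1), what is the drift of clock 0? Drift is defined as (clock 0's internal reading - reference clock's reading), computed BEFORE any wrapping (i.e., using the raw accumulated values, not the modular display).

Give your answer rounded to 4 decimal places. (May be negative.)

After op 1 tick(8): ref=8.0000 raw=[6.4000 12.0000]
After op 2 tick(8): ref=16.0000 raw=[12.8000 24.0000]
After op 3 tick(5): ref=21.0000 raw=[16.8000 31.5000]
After op 4 tick(3): ref=24.0000 raw=[19.2000 36.0000]
Drift of clock 0 after op 4: 19.2000 - 24.0000 = -4.8000

Answer: -4.8000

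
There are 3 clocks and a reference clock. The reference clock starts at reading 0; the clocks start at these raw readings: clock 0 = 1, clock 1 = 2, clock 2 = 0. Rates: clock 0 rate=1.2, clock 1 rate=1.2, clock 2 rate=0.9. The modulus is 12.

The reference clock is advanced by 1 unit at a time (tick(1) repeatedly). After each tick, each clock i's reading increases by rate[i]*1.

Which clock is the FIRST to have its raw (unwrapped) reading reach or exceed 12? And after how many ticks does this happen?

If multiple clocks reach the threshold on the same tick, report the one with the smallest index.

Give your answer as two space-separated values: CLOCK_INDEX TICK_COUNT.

clock 0: start=1, rate=1.2, needs 12-1 = 11; ticks = ceil(11/1.2) = ceil(9.1667) = 10; reading at tick 10 = 1 + 1.2*10 = 13.0000
clock 1: start=2, rate=1.2, needs 12-2 = 10; ticks = ceil(10/1.2) = ceil(8.3333) = 9; reading at tick 9 = 2 + 1.2*9 = 12.8000
clock 2: start=0, rate=0.9, needs 12-0 = 12; ticks = ceil(12/0.9) = ceil(13.3333) = 14; reading at tick 14 = 0 + 0.9*14 = 12.6000
Minimum tick count = 9; winners = [1]; smallest index = 1

Answer: 1 9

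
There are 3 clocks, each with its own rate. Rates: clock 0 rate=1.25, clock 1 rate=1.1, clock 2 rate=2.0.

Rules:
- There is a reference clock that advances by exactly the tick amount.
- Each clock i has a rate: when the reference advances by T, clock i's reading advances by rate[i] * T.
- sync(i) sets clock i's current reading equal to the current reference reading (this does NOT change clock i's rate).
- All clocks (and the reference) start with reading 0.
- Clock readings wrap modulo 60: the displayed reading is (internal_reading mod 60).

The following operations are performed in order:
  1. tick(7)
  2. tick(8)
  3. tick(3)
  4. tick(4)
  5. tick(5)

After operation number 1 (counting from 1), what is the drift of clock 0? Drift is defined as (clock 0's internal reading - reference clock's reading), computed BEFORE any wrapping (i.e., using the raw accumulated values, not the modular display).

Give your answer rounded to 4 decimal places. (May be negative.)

After op 1 tick(7): ref=7.0000 raw=[8.7500 7.7000 14.0000]
Drift of clock 0 after op 1: 8.7500 - 7.0000 = 1.7500

Answer: 1.7500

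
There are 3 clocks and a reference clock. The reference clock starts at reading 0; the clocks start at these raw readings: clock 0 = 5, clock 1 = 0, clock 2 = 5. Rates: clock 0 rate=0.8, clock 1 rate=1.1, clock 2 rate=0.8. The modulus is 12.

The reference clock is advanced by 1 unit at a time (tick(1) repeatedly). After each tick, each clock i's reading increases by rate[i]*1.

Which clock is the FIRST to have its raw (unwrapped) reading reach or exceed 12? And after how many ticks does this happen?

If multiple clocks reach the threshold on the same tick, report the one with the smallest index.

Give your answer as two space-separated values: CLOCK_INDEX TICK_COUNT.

clock 0: start=5, rate=0.8, needs 12-5 = 7; ticks = ceil(7/0.8) = ceil(8.7500) = 9; reading at tick 9 = 5 + 0.8*9 = 12.2000
clock 1: start=0, rate=1.1, needs 12-0 = 12; ticks = ceil(12/1.1) = ceil(10.9091) = 11; reading at tick 11 = 0 + 1.1*11 = 12.1000
clock 2: start=5, rate=0.8, needs 12-5 = 7; ticks = ceil(7/0.8) = ceil(8.7500) = 9; reading at tick 9 = 5 + 0.8*9 = 12.2000
Minimum tick count = 9; winners = [0, 2]; smallest index = 0

Answer: 0 9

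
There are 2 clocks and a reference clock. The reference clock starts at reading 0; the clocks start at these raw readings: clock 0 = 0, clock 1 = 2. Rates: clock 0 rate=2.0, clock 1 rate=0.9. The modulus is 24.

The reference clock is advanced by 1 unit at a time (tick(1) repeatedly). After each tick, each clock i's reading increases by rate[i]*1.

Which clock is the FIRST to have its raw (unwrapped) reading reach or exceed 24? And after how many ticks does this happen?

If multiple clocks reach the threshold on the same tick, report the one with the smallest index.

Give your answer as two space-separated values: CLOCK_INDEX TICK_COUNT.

Answer: 0 12

Derivation:
clock 0: start=0, rate=2.0, needs 24-0 = 24; ticks = ceil(24/2.0) = ceil(12.0000) = 12; reading at tick 12 = 0 + 2.0*12 = 24.0000
clock 1: start=2, rate=0.9, needs 24-2 = 22; ticks = ceil(22/0.9) = ceil(24.4444) = 25; reading at tick 25 = 2 + 0.9*25 = 24.5000
Minimum tick count = 12; winners = [0]; smallest index = 0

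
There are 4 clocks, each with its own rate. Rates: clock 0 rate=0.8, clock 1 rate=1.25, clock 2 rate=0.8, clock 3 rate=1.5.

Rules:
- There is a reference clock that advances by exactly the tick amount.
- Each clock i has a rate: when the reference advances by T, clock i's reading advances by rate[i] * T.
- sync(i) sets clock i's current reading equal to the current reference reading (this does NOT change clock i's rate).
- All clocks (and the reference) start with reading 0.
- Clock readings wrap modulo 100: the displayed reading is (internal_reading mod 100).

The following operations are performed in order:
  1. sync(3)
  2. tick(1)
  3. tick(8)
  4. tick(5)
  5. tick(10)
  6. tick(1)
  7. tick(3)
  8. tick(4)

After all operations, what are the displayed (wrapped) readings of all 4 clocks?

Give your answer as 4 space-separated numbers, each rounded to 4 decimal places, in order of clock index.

After op 1 sync(3): ref=0.0000 raw=[0.0000 0.0000 0.0000 0.0000]
After op 2 tick(1): ref=1.0000 raw=[0.8000 1.2500 0.8000 1.5000]
After op 3 tick(8): ref=9.0000 raw=[7.2000 11.2500 7.2000 13.5000]
After op 4 tick(5): ref=14.0000 raw=[11.2000 17.5000 11.2000 21.0000]
After op 5 tick(10): ref=24.0000 raw=[19.2000 30.0000 19.2000 36.0000]
After op 6 tick(1): ref=25.0000 raw=[20.0000 31.2500 20.0000 37.5000]
After op 7 tick(3): ref=28.0000 raw=[22.4000 35.0000 22.4000 42.0000]
After op 8 tick(4): ref=32.0000 raw=[25.6000 40.0000 25.6000 48.0000]
Wrap final raw readings (mod 100): 25.6000 mod 100 = 25.6000; 40.0000 mod 100 = 40.0000; 25.6000 mod 100 = 25.6000; 48.0000 mod 100 = 48.0000

Answer: 25.6000 40.0000 25.6000 48.0000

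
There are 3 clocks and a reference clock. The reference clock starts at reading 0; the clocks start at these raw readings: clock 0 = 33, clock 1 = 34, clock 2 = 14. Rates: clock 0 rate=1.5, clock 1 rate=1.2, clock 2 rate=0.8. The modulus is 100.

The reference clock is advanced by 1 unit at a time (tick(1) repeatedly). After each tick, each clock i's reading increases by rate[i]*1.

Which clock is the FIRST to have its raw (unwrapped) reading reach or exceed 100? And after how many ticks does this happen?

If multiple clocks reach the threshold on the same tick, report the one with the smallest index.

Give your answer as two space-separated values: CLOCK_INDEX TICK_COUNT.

clock 0: start=33, rate=1.5, needs 100-33 = 67; ticks = ceil(67/1.5) = ceil(44.6667) = 45; reading at tick 45 = 33 + 1.5*45 = 100.5000
clock 1: start=34, rate=1.2, needs 100-34 = 66; ticks = ceil(66/1.2) = ceil(55.0000) = 55; reading at tick 55 = 34 + 1.2*55 = 100.0000
clock 2: start=14, rate=0.8, needs 100-14 = 86; ticks = ceil(86/0.8) = ceil(107.5000) = 108; reading at tick 108 = 14 + 0.8*108 = 100.4000
Minimum tick count = 45; winners = [0]; smallest index = 0

Answer: 0 45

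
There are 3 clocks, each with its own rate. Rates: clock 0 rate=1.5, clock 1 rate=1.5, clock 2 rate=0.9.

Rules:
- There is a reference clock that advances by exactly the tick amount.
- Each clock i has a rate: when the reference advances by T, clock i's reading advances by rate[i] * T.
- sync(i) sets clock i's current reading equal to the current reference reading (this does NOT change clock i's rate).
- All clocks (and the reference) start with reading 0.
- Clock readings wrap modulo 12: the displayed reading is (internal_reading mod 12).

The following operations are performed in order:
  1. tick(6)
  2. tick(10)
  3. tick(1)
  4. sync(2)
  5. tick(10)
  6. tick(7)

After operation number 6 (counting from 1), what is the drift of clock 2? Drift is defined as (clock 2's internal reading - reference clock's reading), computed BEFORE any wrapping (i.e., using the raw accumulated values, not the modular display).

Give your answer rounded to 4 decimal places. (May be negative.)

Answer: -1.7000

Derivation:
After op 1 tick(6): ref=6.0000 raw=[9.0000 9.0000 5.4000]
After op 2 tick(10): ref=16.0000 raw=[24.0000 24.0000 14.4000]
After op 3 tick(1): ref=17.0000 raw=[25.5000 25.5000 15.3000]
After op 4 sync(2): ref=17.0000 raw=[25.5000 25.5000 17.0000]
After op 5 tick(10): ref=27.0000 raw=[40.5000 40.5000 26.0000]
After op 6 tick(7): ref=34.0000 raw=[51.0000 51.0000 32.3000]
Drift of clock 2 after op 6: 32.3000 - 34.0000 = -1.7000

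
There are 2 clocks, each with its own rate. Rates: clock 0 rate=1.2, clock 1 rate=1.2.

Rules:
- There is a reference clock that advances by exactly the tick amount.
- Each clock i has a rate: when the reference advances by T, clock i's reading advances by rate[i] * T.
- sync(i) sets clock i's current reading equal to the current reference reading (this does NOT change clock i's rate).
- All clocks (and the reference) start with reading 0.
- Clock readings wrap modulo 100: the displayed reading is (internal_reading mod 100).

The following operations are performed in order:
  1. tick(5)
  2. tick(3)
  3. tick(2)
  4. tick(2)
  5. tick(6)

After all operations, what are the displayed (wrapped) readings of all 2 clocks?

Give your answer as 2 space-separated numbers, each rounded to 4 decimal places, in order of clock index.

After op 1 tick(5): ref=5.0000 raw=[6.0000 6.0000]
After op 2 tick(3): ref=8.0000 raw=[9.6000 9.6000]
After op 3 tick(2): ref=10.0000 raw=[12.0000 12.0000]
After op 4 tick(2): ref=12.0000 raw=[14.4000 14.4000]
After op 5 tick(6): ref=18.0000 raw=[21.6000 21.6000]
Wrap final raw readings (mod 100): 21.6000 mod 100 = 21.6000; 21.6000 mod 100 = 21.6000

Answer: 21.6000 21.6000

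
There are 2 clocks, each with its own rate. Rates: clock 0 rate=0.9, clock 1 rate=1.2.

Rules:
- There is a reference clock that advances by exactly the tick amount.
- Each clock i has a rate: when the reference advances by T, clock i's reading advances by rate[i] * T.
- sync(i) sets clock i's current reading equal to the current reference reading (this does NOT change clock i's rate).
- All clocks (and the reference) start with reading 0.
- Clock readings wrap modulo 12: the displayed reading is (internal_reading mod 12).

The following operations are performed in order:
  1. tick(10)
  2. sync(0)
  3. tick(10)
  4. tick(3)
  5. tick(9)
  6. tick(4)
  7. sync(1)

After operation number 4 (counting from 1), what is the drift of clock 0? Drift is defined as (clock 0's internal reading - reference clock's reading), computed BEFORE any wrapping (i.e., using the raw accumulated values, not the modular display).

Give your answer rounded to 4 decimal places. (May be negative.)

Answer: -1.3000

Derivation:
After op 1 tick(10): ref=10.0000 raw=[9.0000 12.0000]
After op 2 sync(0): ref=10.0000 raw=[10.0000 12.0000]
After op 3 tick(10): ref=20.0000 raw=[19.0000 24.0000]
After op 4 tick(3): ref=23.0000 raw=[21.7000 27.6000]
Drift of clock 0 after op 4: 21.7000 - 23.0000 = -1.3000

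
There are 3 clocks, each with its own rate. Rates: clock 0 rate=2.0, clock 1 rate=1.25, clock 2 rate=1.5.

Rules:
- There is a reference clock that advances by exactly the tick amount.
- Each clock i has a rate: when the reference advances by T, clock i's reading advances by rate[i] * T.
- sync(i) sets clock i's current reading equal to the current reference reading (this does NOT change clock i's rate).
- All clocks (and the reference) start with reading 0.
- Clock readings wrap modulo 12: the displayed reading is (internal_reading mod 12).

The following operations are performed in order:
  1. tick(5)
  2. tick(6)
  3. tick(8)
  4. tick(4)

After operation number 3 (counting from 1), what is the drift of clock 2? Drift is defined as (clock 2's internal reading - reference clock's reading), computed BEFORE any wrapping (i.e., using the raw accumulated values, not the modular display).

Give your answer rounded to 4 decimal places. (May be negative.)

Answer: 9.5000

Derivation:
After op 1 tick(5): ref=5.0000 raw=[10.0000 6.2500 7.5000]
After op 2 tick(6): ref=11.0000 raw=[22.0000 13.7500 16.5000]
After op 3 tick(8): ref=19.0000 raw=[38.0000 23.7500 28.5000]
Drift of clock 2 after op 3: 28.5000 - 19.0000 = 9.5000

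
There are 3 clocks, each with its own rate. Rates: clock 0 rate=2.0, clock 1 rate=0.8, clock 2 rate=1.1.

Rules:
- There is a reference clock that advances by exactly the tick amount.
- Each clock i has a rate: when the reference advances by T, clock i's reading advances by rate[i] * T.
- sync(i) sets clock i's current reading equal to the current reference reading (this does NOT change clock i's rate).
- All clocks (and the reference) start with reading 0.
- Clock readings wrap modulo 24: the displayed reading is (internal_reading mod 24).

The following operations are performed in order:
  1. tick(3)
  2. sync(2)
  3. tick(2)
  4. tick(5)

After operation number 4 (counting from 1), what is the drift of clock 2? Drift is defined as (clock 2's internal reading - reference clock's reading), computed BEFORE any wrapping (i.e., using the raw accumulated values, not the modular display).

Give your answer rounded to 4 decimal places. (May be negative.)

After op 1 tick(3): ref=3.0000 raw=[6.0000 2.4000 3.3000]
After op 2 sync(2): ref=3.0000 raw=[6.0000 2.4000 3.0000]
After op 3 tick(2): ref=5.0000 raw=[10.0000 4.0000 5.2000]
After op 4 tick(5): ref=10.0000 raw=[20.0000 8.0000 10.7000]
Drift of clock 2 after op 4: 10.7000 - 10.0000 = 0.7000

Answer: 0.7000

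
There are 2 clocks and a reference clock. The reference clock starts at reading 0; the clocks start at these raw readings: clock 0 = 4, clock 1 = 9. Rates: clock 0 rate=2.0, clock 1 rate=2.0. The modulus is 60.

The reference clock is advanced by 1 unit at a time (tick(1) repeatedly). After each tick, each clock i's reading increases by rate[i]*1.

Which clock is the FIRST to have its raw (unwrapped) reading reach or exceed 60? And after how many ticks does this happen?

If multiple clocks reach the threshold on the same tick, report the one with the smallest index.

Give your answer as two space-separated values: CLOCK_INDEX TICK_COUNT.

Answer: 1 26

Derivation:
clock 0: start=4, rate=2.0, needs 60-4 = 56; ticks = ceil(56/2.0) = ceil(28.0000) = 28; reading at tick 28 = 4 + 2.0*28 = 60.0000
clock 1: start=9, rate=2.0, needs 60-9 = 51; ticks = ceil(51/2.0) = ceil(25.5000) = 26; reading at tick 26 = 9 + 2.0*26 = 61.0000
Minimum tick count = 26; winners = [1]; smallest index = 1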